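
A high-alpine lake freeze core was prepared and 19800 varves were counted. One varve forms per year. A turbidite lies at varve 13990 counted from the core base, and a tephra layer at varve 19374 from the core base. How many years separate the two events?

The two markers are separated by 19374 − 13990 = 5384 varves.
At one varve per year, 5384 years elapsed between them.

5384 yr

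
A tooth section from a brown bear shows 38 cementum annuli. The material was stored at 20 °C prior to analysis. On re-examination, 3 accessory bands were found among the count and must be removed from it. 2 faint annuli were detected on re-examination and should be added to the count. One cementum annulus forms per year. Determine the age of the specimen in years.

37 years

After corrections the count is 38 − 3 + 2 = 37 cementum annuli.
At one cementum annulus per year, that is 37 years.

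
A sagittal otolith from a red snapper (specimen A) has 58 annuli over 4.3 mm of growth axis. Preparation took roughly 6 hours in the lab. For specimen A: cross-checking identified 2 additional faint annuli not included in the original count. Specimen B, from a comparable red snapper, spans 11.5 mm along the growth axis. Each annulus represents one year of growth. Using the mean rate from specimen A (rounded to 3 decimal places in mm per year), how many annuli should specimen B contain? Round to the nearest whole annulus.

160 annuli

Specimen A: after corrections the count is 58 + 2 = 60 annuli.
A: Mean rate = 4.3 mm / 60 years ≈ 0.072 mm per year.
For B, 11.5 / 0.072 = 159.72 years ≈ 160 annuli.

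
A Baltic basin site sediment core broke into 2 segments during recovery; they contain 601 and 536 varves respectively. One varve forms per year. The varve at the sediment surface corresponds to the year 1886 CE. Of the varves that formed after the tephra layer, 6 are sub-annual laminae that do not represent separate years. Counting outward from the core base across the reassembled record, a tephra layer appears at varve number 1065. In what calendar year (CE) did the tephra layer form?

Total varves = 601 + 536 = 1137.
Between varve 1065 and the sediment surface there are 1137 − 1065 = 72 varves.
72 − 6 false = 66 true varves after the tephra layer.
Counting back 66 years from 1886 CE places the tephra layer in 1886 − 66 = 1820 CE.

1820 CE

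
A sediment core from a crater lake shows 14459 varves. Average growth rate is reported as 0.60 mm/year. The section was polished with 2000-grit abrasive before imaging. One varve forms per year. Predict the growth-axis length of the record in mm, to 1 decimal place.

8675.4 mm

The record spans 14459 years at 0.60 mm per year.
Predicted length = 0.60 mm/year × 14459 years = 8675.4 mm.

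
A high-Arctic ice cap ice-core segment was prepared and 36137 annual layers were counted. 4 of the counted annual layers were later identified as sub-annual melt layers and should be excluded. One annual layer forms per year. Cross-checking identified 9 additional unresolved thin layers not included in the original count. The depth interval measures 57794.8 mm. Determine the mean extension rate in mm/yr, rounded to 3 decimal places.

1.599 mm/yr

True annual layer count = 36137 − 4 + 9 = 36142.
Extension rate ≈ 57794.8 / 36142 = 1.599 mm/yr.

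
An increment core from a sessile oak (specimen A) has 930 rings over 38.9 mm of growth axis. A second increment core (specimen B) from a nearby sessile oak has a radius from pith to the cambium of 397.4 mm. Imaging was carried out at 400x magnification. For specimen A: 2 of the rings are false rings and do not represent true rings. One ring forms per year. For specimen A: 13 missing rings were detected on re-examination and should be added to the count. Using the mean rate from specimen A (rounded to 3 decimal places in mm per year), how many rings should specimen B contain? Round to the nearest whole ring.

9693 rings

Specimen A: adjusted count: 930 − 2 + 13 = 941 rings.
A: Mean rate = 38.9 mm / 941 years ≈ 0.041 mm per year.
Specimen B: 397.4 mm / 0.041 mm per year = 9692.68 years ≈ 9693 rings.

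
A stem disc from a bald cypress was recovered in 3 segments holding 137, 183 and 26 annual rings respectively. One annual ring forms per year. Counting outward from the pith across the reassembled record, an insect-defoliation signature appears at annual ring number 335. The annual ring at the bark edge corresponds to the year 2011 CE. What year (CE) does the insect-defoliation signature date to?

2000 CE

Total annual rings = 137 + 183 + 26 = 346.
346 − 335 = 11 annual rings lie beyond the insect-defoliation signature toward the bark edge.
Counting back 11 years from 2011 CE places the insect-defoliation signature in 2011 − 11 = 2000 CE.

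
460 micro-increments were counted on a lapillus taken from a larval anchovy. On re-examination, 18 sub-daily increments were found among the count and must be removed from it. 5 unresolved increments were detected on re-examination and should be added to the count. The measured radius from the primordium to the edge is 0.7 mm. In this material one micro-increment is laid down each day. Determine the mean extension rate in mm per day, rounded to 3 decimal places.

Correcting the raw count gives 460 − 18 + 5 = 447 true micro-increments.
Extension rate ≈ 0.7 / 447 = 0.002 mm per day.

0.002 mm per day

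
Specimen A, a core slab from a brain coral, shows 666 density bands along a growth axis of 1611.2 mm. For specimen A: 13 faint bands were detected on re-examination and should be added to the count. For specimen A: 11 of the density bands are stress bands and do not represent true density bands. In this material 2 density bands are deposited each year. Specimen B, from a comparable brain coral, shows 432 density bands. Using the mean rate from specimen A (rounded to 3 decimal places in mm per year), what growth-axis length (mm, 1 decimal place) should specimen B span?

Specimen A: true density band count = 666 − 11 + 13 = 668.
Specimen A: dividing by 2 density bands per year: 668 / 2 = 334 years.
A: Mean rate = 1611.2 mm / 334 years ≈ 4.824 mm/year.
Specimen B: dividing by 2 density bands per year: 432 / 2 = 216 years. B's length ≈ 4.824 × 216 = 1042.0 mm.

1042.0 mm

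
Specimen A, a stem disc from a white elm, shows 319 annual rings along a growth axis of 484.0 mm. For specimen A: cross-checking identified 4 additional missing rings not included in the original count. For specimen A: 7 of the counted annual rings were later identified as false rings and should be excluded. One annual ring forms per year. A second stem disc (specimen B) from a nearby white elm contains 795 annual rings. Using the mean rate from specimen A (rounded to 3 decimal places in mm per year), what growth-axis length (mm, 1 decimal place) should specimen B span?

Specimen A: true annual ring count = 319 − 7 + 4 = 316.
A: 484.0 mm over 316 years gives 484.0 / 316 ≈ 1.532 mm/year.
B's length ≈ 1.532 × 795 = 1217.9 mm.

1217.9 mm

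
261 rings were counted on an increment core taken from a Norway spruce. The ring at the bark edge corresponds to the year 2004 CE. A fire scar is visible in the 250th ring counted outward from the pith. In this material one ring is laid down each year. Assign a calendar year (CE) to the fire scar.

1993 CE

Between ring 250 and the bark edge there are 261 − 250 = 11 rings.
The ring at the bark edge is 2004 CE, so the fire scar dates to 2004 − 11 = 1993 CE.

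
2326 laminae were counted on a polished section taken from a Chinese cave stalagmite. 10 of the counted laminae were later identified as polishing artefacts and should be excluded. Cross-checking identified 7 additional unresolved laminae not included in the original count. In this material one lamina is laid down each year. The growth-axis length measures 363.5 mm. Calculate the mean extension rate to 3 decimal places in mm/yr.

0.156 mm/yr

True lamina count = 2326 − 10 + 7 = 2323.
363.5 mm over 2323 years gives 363.5 / 2323 ≈ 0.156 mm/yr.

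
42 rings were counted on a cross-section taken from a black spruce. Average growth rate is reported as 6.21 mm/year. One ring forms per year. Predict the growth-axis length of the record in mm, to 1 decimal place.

260.8 mm

The record spans 42 years at 6.21 mm per year.
Length ≈ 6.21 × 42 = 260.8 mm.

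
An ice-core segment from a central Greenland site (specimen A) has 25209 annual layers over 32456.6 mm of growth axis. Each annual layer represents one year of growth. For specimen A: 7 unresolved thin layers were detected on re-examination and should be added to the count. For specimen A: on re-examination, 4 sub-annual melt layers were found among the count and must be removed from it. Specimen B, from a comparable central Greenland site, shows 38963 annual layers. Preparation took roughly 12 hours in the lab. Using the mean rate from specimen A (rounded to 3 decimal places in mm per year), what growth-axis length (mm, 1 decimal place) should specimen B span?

Specimen A: adjusted count: 25209 − 4 + 7 = 25212 annual layers.
A: Mean rate = 32456.6 mm / 25212 years ≈ 1.287 mm per year.
For B, 1.287 mm/year × 38963 years = 50145.4 mm.

50145.4 mm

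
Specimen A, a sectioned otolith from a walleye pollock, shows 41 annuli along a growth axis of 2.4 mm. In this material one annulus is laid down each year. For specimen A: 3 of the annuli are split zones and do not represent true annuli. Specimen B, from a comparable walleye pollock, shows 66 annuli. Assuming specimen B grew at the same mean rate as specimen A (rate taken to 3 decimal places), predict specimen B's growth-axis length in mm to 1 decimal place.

4.2 mm

Specimen A: after corrections the count is 41 − 3 = 38 annuli.
A: Mean rate = 2.4 mm / 38 years ≈ 0.063 mm/year.
For B, 0.063 mm/year × 66 years = 4.2 mm.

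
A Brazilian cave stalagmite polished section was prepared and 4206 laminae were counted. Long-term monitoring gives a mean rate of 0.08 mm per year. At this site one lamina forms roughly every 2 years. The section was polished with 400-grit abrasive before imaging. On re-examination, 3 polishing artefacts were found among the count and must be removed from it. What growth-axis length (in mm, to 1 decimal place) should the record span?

672.5 mm

After corrections the count is 4206 − 3 = 4203 laminae.
Multiplying by 2 years per lamina: 4203 × 2 = 8406 years.
8406 years at 0.08 mm/year gives 0.08 × 8406 = 672.5 mm.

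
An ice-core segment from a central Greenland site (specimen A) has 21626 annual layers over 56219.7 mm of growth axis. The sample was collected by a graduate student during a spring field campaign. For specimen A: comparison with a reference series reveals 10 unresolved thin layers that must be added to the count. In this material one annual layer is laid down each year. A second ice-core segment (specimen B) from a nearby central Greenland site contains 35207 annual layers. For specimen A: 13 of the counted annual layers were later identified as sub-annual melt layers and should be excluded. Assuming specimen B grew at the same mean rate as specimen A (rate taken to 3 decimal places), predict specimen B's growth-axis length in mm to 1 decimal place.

Specimen A: adjusted count: 21626 − 13 + 10 = 21623 annual layers.
A: Mean rate = 56219.7 mm / 21623 years ≈ 2.600 mm/yr.
For B, 2.600 mm/year × 35207 years = 91538.2 mm.

91538.2 mm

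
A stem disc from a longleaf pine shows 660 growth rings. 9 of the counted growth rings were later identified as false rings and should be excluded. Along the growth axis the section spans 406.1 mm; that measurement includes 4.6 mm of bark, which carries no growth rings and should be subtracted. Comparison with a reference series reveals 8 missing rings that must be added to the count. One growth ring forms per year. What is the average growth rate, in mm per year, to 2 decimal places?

True growth ring count = 660 − 9 + 8 = 659.
Removing the 4.6 mm offcut leaves 406.1 − 4.6 = 401.5 mm.
Mean rate = 401.5 mm / 659 years ≈ 0.61 mm per year.

0.61 mm per year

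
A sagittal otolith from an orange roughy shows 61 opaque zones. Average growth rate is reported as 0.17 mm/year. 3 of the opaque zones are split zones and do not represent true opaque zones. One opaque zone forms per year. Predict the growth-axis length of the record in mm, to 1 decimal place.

9.9 mm

Adjusted count: 61 − 3 = 58 opaque zones.
Length ≈ 0.17 × 58 = 9.9 mm.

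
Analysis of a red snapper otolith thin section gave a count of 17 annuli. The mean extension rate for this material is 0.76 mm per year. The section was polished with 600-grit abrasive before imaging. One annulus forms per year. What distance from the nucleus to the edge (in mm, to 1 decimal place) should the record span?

12.9 mm

The record spans 17 years at 0.76 mm per year.
17 years at 0.76 mm/year gives 0.76 × 17 = 12.9 mm.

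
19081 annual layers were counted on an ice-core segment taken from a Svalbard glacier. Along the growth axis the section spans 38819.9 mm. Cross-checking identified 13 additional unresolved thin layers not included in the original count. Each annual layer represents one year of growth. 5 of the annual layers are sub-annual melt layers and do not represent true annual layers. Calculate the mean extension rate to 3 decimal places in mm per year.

2.034 mm per year

After corrections the count is 19081 − 5 + 13 = 19089 annual layers.
38819.9 mm over 19089 years gives 38819.9 / 19089 ≈ 2.034 mm per year.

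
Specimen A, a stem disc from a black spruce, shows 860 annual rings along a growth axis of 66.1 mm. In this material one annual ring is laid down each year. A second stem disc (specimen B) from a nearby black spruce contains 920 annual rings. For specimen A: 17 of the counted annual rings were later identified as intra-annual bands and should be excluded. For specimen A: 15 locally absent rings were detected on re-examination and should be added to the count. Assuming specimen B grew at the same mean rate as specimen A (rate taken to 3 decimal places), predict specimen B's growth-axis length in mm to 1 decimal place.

Specimen A: true annual ring count = 860 − 17 + 15 = 858.
A: Extension rate ≈ 66.1 / 858 = 0.077 mm/yr.
B's length ≈ 0.077 × 920 = 70.8 mm.

70.8 mm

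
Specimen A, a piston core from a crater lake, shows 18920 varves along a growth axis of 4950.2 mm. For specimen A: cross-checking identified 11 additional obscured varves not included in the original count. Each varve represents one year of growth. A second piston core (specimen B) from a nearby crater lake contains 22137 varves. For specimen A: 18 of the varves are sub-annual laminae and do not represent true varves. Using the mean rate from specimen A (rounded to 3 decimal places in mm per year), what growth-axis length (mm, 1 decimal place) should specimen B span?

5799.9 mm

Specimen A: true varve count = 18920 − 18 + 11 = 18913.
A: Mean rate = 4950.2 mm / 18913 years ≈ 0.262 mm per year.
For B, 0.262 mm/year × 22137 years = 5799.9 mm.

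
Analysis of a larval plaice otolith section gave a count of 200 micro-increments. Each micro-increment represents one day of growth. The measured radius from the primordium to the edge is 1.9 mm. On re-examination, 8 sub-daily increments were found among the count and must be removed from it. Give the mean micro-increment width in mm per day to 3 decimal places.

0.010 mm per day

After corrections the count is 200 − 8 = 192 micro-increments.
Extension rate ≈ 1.9 / 192 = 0.010 mm per day.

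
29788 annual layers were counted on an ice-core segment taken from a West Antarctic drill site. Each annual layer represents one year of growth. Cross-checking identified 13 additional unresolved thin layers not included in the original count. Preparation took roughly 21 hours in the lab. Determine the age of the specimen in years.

29801 years

True annual layer count = 29788 + 13 = 29801.
With a one-to-one annual layer periodicity this is 29801 years.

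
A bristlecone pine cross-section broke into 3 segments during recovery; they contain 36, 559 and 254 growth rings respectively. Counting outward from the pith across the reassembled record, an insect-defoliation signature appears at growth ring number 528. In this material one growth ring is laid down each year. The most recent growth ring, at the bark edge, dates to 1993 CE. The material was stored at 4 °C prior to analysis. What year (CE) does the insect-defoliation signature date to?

1672 CE

Total growth rings = 36 + 559 + 254 = 849.
849 − 528 = 321 growth rings lie beyond the insect-defoliation signature toward the bark edge.
Counting back 321 years from 1993 CE places the insect-defoliation signature in 1993 − 321 = 1672 CE.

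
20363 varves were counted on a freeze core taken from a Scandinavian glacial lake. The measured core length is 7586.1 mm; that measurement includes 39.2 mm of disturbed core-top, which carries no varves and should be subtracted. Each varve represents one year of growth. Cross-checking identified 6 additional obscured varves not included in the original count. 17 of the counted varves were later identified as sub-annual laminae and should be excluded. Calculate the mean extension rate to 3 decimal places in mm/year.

0.371 mm/year

Correcting the raw count gives 20363 − 17 + 6 = 20352 true varves.
Removing the 39.2 mm offcut leaves 7586.1 − 39.2 = 7546.9 mm.
Extension rate ≈ 7546.9 / 20352 = 0.371 mm/year.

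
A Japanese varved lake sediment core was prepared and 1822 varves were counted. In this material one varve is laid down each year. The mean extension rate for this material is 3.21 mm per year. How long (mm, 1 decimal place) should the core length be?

The record spans 1822 years at 3.21 mm per year.
1822 years at 3.21 mm/year gives 3.21 × 1822 = 5848.6 mm.

5848.6 mm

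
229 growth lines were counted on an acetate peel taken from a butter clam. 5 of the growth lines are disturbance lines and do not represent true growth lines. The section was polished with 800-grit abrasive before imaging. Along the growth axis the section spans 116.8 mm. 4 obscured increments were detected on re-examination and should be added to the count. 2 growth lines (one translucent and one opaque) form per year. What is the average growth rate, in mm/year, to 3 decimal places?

1.025 mm/year

True growth line count = 229 − 5 + 4 = 228.
With 2 growth lines per year, 228 / 2 = 114 years.
116.8 mm over 114 years gives 116.8 / 114 ≈ 1.025 mm/year.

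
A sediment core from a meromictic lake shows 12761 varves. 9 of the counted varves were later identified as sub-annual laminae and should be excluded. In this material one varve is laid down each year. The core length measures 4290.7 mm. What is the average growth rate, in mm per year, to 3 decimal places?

0.336 mm per year

Correcting the raw count gives 12761 − 9 = 12752 true varves.
Mean rate = 4290.7 mm / 12752 years ≈ 0.336 mm per year.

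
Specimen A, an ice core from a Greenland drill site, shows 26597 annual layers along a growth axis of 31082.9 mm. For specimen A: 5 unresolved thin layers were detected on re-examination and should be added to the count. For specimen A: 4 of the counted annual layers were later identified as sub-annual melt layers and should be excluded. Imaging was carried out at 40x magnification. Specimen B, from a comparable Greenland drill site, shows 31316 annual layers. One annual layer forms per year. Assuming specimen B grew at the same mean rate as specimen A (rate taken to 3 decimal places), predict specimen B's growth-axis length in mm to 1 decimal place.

Specimen A: adjusted count: 26597 − 4 + 5 = 26598 annual layers.
A: Mean rate = 31082.9 mm / 26598 years ≈ 1.169 mm/year.
Length of B = 1.169 × 31316 = 36608.4 mm.

36608.4 mm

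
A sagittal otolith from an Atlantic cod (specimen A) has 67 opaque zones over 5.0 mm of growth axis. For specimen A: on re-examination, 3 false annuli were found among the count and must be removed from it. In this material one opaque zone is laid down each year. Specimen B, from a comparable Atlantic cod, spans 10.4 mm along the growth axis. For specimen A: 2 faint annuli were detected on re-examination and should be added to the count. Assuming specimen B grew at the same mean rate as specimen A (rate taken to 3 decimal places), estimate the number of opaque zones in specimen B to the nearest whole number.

Specimen A: adjusted count: 67 − 3 + 2 = 66 opaque zones.
A: Mean rate = 5.0 mm / 66 years ≈ 0.076 mm/year.
Specimen B: 10.4 mm / 0.076 mm per year = 136.84 years ≈ 137 opaque zones.

137 opaque zones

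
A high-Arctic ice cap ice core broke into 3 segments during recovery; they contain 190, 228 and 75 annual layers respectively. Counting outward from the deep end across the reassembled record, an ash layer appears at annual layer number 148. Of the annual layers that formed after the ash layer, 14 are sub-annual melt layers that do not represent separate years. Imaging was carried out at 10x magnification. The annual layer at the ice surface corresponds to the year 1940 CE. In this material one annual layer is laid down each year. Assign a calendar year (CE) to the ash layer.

Total annual layers = 190 + 228 + 75 = 493.
493 − 148 = 345 annual layers lie beyond the ash layer toward the ice surface.
Excluding 14 false annual layers: 345 − 14 = 331.
Counting back 331 years from 1940 CE places the ash layer in 1940 − 331 = 1609 CE.

1609 CE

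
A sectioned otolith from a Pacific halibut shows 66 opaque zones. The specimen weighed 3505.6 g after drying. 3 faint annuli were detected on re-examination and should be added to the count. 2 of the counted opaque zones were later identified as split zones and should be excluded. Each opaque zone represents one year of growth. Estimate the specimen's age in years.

67 years

Correcting the raw count gives 66 − 2 + 3 = 67 true opaque zones.
One opaque zone per year makes the duration 67 years.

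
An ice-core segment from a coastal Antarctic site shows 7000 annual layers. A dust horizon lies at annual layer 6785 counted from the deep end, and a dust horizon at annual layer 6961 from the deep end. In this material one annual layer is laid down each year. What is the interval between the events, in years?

176 years

Separation: 6961 − 6785 = 176 annual layers.
One annual layer per year makes the interval 176 years.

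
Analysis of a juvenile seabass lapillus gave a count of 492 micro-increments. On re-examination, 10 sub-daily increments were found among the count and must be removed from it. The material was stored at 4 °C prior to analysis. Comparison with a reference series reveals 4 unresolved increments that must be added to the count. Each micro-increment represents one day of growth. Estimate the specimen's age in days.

True micro-increment count = 492 − 10 + 4 = 486.
With a one-to-one micro-increment periodicity this is 486 days.

486 days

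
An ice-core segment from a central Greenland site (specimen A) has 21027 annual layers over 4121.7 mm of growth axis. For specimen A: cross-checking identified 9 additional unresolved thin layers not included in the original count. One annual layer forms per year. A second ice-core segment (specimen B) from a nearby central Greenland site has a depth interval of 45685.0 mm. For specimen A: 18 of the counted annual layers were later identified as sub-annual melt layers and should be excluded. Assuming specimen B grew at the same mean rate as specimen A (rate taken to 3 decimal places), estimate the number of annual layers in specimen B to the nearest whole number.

233087 annual layers

Specimen A: correcting the raw count gives 21027 − 18 + 9 = 21018 true annual layers.
A: Extension rate ≈ 4121.7 / 21018 = 0.196 mm/year.
For B, 45685.0 / 0.196 = 233086.73 years ≈ 233087 annual layers.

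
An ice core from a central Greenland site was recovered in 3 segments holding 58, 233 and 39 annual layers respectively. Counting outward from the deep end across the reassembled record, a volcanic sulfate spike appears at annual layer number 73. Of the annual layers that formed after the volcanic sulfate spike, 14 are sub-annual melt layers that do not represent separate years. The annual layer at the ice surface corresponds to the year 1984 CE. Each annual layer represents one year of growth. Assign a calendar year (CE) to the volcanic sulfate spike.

Total annual layers = 58 + 233 + 39 = 330.
The volcanic sulfate spike sits at annual layer 73 from the deep end, so 330 − 73 = 257 annual layers formed after it.
257 − 14 false = 243 true annual layers after the volcanic sulfate spike.
Counting back 243 years from 1984 CE places the volcanic sulfate spike in 1984 − 243 = 1741 CE.

1741 CE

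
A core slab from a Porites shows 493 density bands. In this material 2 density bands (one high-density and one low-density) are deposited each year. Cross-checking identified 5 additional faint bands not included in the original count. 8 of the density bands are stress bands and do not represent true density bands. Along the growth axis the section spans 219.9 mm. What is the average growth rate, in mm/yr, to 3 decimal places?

0.898 mm/yr

True density band count = 493 − 8 + 5 = 490.
490 density bands at 2 per year is 490 / 2 = 245 years.
Extension rate ≈ 219.9 / 245 = 0.898 mm/yr.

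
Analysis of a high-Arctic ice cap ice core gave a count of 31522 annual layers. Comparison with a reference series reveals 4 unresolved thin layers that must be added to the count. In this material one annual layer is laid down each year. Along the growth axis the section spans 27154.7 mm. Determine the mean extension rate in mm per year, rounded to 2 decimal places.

Correcting the raw count gives 31522 + 4 = 31526 true annual layers.
Extension rate ≈ 27154.7 / 31526 = 0.86 mm per year.

0.86 mm per year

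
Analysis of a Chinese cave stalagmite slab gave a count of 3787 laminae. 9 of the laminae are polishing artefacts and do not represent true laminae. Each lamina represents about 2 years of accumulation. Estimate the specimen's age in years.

True lamina count = 3787 − 9 = 3778.
At 2 years per lamina, 3778 × 2 = 7556 years.

7556 years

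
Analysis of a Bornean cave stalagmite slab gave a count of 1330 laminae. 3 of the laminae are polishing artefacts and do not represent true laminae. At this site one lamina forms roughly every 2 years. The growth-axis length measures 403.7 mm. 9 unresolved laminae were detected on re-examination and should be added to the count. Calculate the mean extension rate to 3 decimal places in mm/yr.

0.151 mm/yr

True lamina count = 1330 − 3 + 9 = 1336.
1336 laminae at 2 years each span 1336 × 2 = 2672 years.
Mean rate = 403.7 mm / 2672 years ≈ 0.151 mm/yr.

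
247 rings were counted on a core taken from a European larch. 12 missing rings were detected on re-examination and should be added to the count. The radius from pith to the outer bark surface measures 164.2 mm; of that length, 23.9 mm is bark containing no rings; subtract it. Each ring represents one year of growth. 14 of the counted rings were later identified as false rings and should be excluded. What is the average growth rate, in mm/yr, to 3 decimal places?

Correcting the raw count gives 247 − 14 + 12 = 245 true rings.
Net length = 164.2 − 23.9 = 140.3 mm.
140.3 mm over 245 years gives 140.3 / 245 ≈ 0.573 mm/yr.

0.573 mm/yr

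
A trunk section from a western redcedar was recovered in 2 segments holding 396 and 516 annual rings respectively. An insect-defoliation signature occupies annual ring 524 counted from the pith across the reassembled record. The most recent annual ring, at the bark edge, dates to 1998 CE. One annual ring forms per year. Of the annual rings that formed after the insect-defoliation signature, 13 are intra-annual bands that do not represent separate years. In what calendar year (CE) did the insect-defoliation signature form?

1623 CE

Total annual rings = 396 + 516 = 912.
The insect-defoliation signature sits at annual ring 524 from the pith, so 912 − 524 = 388 annual rings formed after it.
Excluding 13 false annual rings: 388 − 13 = 375.
The annual ring at the bark edge is 1998 CE, so the insect-defoliation signature dates to 1998 − 375 = 1623 CE.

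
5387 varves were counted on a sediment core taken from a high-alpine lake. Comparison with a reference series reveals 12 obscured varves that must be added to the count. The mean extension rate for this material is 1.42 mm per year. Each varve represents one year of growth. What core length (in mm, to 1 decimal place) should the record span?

7666.6 mm

True varve count = 5387 + 12 = 5399.
Predicted length = 1.42 mm/year × 5399 years = 7666.6 mm.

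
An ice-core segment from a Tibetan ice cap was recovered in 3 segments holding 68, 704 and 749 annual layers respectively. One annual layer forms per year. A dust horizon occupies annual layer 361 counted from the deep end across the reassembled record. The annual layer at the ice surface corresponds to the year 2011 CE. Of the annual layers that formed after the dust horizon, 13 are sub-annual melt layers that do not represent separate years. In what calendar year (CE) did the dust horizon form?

Total annual layers = 68 + 704 + 749 = 1521.
1521 − 361 = 1160 annual layers lie beyond the dust horizon toward the ice surface.
Removing the 13 false annual layers leaves 1160 − 13 = 1147 true annual layers beyond the dust horizon.
The annual layer at the ice surface is 2011 CE, so the dust horizon dates to 2011 − 1147 = 864 CE.

864 CE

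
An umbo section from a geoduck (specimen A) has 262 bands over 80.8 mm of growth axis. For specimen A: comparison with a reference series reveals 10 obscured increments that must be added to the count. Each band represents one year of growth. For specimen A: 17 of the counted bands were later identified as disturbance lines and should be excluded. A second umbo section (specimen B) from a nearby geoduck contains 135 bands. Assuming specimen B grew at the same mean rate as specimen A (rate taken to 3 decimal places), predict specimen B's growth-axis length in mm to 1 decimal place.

42.8 mm

Specimen A: after corrections the count is 262 − 17 + 10 = 255 bands.
A: Mean rate = 80.8 mm / 255 years ≈ 0.317 mm/year.
B's length ≈ 0.317 × 135 = 42.8 mm.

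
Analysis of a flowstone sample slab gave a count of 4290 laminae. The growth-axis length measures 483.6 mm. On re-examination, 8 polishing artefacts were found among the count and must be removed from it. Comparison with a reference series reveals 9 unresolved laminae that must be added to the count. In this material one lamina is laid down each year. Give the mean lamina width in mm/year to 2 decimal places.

Adjusted count: 4290 − 8 + 9 = 4291 laminae.
483.6 mm over 4291 years gives 483.6 / 4291 ≈ 0.11 mm/year.

0.11 mm/year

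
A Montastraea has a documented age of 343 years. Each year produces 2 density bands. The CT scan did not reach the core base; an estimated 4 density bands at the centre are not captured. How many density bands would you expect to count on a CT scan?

With 2 density bands per year, 343 years would produce 343 × 2 = 686 density bands.
Subtracting the 4 density bands not captured gives 686 − 4 = 682 density bands in the record.

682 density bands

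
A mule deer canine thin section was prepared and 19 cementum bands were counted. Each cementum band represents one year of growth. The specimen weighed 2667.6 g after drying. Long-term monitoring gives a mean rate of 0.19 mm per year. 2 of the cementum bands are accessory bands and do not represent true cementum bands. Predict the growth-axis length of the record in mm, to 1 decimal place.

True cementum band count = 19 − 2 = 17.
17 years at 0.19 mm/year gives 0.19 × 17 = 3.2 mm.

3.2 mm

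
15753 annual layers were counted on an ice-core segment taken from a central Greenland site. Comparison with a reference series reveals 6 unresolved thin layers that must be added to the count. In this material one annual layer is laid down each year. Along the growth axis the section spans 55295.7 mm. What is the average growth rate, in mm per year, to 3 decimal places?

Adjusted count: 15753 + 6 = 15759 annual layers.
Mean rate = 55295.7 mm / 15759 years ≈ 3.509 mm per year.

3.509 mm per year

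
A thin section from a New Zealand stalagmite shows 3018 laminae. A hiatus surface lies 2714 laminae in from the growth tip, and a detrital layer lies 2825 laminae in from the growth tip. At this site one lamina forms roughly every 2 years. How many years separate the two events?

2825 − 2714 = 111 laminae lie between the two events.
At 2 years per lamina, 111 × 2 = 222 years.

222 yr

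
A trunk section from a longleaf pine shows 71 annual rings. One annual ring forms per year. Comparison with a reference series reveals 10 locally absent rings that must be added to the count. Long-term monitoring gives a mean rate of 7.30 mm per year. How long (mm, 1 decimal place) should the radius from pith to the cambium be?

591.3 mm

Adjusted count: 71 + 10 = 81 annual rings.
Predicted length = 7.30 mm/year × 81 years = 591.3 mm.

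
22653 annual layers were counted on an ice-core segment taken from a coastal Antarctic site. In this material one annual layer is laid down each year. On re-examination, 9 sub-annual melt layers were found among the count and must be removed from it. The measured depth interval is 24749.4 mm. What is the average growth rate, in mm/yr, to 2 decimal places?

True annual layer count = 22653 − 9 = 22644.
Mean rate = 24749.4 mm / 22644 years ≈ 1.09 mm/yr.

1.09 mm/yr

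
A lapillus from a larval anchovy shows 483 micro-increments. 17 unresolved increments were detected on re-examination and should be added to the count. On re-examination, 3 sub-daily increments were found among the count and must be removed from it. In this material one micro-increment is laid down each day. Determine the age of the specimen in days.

497 d

Correcting the raw count gives 483 − 3 + 17 = 497 true micro-increments.
At one micro-increment per day, that is 497 days.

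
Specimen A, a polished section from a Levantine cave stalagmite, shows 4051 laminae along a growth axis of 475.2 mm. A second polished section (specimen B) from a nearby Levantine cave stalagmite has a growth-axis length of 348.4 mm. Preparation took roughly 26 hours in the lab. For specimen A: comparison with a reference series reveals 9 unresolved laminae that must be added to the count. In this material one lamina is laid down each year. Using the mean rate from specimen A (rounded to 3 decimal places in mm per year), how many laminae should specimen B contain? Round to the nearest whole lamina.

2978 laminae

Specimen A: correcting the raw count gives 4051 + 9 = 4060 true laminae.
A: 475.2 mm over 4060 years gives 475.2 / 4060 ≈ 0.117 mm/year.
B spans 348.4 / 0.117 = 2977.78 years ≈ 2978 laminae.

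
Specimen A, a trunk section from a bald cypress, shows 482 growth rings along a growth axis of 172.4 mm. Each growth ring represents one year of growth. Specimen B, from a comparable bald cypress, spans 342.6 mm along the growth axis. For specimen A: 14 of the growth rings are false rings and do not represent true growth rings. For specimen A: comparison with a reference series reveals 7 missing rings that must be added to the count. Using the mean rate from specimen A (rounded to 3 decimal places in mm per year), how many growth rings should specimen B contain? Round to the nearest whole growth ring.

Specimen A: after corrections the count is 482 − 14 + 7 = 475 growth rings.
A: Extension rate ≈ 172.4 / 475 = 0.363 mm/year.
For B, 342.6 / 0.363 = 943.80 years ≈ 944 growth rings.

944 growth rings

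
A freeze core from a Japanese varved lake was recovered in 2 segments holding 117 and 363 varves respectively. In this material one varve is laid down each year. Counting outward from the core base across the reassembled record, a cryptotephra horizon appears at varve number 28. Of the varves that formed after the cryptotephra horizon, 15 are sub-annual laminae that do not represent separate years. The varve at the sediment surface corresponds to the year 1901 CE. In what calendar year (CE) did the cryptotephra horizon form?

Total varves = 117 + 363 = 480.
The cryptotephra horizon sits at varve 28 from the core base, so 480 − 28 = 452 varves formed after it.
452 − 15 false = 437 true varves after the cryptotephra horizon.
1901 − 437 = 1464 CE.

1464 CE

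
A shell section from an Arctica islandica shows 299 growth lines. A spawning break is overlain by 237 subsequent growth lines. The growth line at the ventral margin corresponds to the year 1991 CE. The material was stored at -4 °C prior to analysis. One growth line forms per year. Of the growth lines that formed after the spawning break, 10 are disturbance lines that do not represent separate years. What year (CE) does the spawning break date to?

1764 CE

237 growth lines formed after the spawning break.
237 − 10 false = 227 true growth lines after the spawning break.
Counting back 227 years from 1991 CE places the spawning break in 1991 − 227 = 1764 CE.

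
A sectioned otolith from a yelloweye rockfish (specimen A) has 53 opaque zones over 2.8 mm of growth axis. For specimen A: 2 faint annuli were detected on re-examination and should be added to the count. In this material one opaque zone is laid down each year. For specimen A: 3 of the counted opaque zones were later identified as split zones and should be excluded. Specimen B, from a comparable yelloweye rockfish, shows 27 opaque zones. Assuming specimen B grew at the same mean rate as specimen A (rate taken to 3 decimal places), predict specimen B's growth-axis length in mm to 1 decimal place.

Specimen A: true opaque zone count = 53 − 3 + 2 = 52.
A: Mean rate = 2.8 mm / 52 years ≈ 0.054 mm/yr.
Length of B = 0.054 × 27 = 1.5 mm.

1.5 mm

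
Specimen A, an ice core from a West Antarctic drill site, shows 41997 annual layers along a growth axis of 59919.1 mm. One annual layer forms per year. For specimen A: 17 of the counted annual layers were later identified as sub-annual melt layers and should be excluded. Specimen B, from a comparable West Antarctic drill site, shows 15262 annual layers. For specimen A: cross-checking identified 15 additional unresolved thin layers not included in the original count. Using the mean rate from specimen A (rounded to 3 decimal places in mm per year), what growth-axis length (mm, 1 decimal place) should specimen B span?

Specimen A: adjusted count: 41997 − 17 + 15 = 41995 annual layers.
A: 59919.1 mm over 41995 years gives 59919.1 / 41995 ≈ 1.427 mm/yr.
Length of B = 1.427 × 15262 = 21778.9 mm.

21778.9 mm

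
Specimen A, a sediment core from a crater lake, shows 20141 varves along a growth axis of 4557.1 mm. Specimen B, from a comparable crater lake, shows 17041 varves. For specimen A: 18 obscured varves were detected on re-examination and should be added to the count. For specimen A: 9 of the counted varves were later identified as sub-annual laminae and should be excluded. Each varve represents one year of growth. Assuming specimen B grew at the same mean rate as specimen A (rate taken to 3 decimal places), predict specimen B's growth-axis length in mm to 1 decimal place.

Specimen A: after corrections the count is 20141 − 9 + 18 = 20150 varves.
A: Extension rate ≈ 4557.1 / 20150 = 0.226 mm/yr.
Length of B = 0.226 × 17041 = 3851.3 mm.

3851.3 mm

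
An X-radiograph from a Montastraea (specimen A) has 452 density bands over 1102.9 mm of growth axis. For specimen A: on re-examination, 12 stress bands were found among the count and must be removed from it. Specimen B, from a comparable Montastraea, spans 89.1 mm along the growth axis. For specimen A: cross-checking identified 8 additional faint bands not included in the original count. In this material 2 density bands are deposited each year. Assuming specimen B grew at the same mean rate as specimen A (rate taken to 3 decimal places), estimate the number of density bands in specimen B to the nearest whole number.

36 density bands

Specimen A: adjusted count: 452 − 12 + 8 = 448 density bands.
Specimen A: 448 density bands at 2 per year is 448 / 2 = 224 years.
A: 1102.9 mm over 224 years gives 1102.9 / 224 ≈ 4.924 mm/yr.
B spans 89.1 / 4.924 = 18.10 years; at 2 density bands per year that is 18.10 × 2 ≈ 36 density bands.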